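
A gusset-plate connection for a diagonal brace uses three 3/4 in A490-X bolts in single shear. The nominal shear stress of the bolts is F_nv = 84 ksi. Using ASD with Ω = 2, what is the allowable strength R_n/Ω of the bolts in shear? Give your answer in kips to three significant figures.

55.7 kips

A_b = π × 0.75² / 4 = 0.4418 in².
R_n = F_nv · A_b · n · n_s = 84 × 0.4418 × 3 × 1 = 111.3 kips.
Allowable strength R_n/Ω = 111.3 / 2 = 55.7 kips.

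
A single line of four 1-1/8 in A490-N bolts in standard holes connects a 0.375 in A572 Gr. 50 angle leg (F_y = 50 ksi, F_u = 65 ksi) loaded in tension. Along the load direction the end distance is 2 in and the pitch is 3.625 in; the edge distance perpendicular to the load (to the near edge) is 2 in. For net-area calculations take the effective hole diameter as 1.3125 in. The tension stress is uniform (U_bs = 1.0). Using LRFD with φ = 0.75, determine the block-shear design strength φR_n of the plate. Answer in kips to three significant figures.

115 kips

Shear plane L_v = 2 + 3·3.625 = 12.88 in; A_gv = 12.88 × 0.375 = 4.828 in².
A_nv = (12.88 − 3.5·1.3125) × 0.375 = 3.105 in².
A_nt = (2 − 0.5·1.3125) × 0.375 = 0.5039 in².
0.6 F_u A_nv = 121.1 kips; 0.6 F_y A_gv = 144.8 kips → shear rupture governs the shear term.
R_n = 121.1 + 1.0 × 65 × 0.5039 = 153.9 kips.
Design strength φR_n = 0.75 × 153.9 = 115 kips.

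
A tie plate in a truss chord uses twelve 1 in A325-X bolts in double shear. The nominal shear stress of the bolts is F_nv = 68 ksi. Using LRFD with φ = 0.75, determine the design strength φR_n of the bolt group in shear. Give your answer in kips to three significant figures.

A_b = π × 1² / 4 = 0.7854 in².
R_n = F_nv · A_b · n · n_s = 68 × 0.7854 × 12 × 2 = 1282 kips.
Design strength φR_n = 0.75 × 1282 = 961 kips.

961 kips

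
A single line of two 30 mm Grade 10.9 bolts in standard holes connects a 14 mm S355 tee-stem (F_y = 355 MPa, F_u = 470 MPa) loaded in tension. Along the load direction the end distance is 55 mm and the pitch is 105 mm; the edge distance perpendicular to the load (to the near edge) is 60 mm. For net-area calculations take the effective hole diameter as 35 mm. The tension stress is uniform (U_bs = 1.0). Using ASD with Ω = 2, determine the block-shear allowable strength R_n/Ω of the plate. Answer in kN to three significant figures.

Shear plane L_v = 55 + 1·105 = 160 mm; A_gv = 160 × 14 = 2240 mm².
A_nv = (160 − 1.5·35) × 14 = 1505 mm².
A_nt = (60 − 0.5·35) × 14 = 595 mm².
0.6 F_u A_nv = 424.4 kN; 0.6 F_y A_gv = 477.1 kN → shear rupture governs the shear term.
R_n = 424.4 + 1.0 × 470 × 595 / 1000 = 704.1 kN.
Allowable strength R_n/Ω = 704.1 / 2 = 352 kN.

352 kN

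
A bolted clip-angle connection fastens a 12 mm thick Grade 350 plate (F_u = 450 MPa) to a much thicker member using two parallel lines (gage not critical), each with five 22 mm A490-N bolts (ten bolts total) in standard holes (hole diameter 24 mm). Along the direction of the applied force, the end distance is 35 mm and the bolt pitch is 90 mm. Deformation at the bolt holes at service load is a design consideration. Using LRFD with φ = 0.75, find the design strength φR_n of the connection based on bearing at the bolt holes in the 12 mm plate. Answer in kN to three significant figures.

1930 kN

Per bolt r_n = 1.2 l_c t F_u ≤ 2.4 d t F_u; upper limit = 2.4 × 22 × 12 × 450 / 1000 = 285.1 kN.
Edge bolt: l_c = 35 − 24/2 = 23 mm → 1.2 × 23 × 12 × 450 / 1000 = 149 → r_n = 149 kN.
Interior bolts: l_c = 90 − 24 = 66 mm → 1.2 × 66 × 12 × 450 / 1000 = 427.7 → r_n = 285.1 kN.
R_n = 2 × 149 + 8 × 285.1 = 2579 kN.
Design strength φR_n = 0.75 × 2579 = 1930 kN.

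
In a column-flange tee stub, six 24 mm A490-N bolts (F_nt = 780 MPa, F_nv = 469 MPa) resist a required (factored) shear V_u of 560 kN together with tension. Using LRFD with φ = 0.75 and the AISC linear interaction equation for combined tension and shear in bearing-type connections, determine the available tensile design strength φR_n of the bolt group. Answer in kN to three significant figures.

A_b = π·24²/4 = 452.4 mm²; f_rv = 560 × 1000 / (6 × 452.4) = 206.3 MPa.
F'_nt = 1.3 F_nt − (F_nt / φF_nv) f_rv = 1.3·780 − (780/(0.75·469))·206.3 = 556.5 MPa, capped at F_nt → F'_nt = 556.5 MPa.
R_n = F'_nt · A_b · n = 556.5 × 452.4 × 6 / 1000 = 1511 kN.
Design strength φR_n = 0.75 × 1511 = 1130 kN.

1130 kN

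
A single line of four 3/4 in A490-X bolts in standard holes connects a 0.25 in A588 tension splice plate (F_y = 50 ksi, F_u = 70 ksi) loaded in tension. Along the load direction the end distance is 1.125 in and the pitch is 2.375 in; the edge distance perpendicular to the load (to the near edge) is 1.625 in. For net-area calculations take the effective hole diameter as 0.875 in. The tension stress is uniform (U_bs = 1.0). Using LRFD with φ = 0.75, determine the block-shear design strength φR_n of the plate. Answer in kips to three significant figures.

56.4 kips

Shear plane L_v = 1.125 + 3·2.375 = 8.25 in; A_gv = 8.25 × 0.25 = 2.062 in².
A_nv = (8.25 − 3.5·0.875) × 0.25 = 1.297 in².
A_nt = (1.625 − 0.5·0.875) × 0.25 = 0.2969 in².
0.6 F_u A_nv = 54.47 kips; 0.6 F_y A_gv = 61.88 kips → shear rupture governs the shear term.
R_n = 54.47 + 1.0 × 70 × 0.2969 = 75.25 kips.
Design strength φR_n = 0.75 × 75.25 = 56.4 kips.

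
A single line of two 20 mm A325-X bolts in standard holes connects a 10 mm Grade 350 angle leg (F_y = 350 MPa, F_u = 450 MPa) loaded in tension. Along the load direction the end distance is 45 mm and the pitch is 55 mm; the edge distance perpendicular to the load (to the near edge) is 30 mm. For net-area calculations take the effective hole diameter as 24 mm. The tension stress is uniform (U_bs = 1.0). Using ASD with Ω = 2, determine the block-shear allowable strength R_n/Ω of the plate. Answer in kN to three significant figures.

Shear plane L_v = 45 + 1·55 = 100 mm; A_gv = 100 × 10 = 1000 mm².
A_nv = (100 − 1.5·24) × 10 = 640 mm².
A_nt = (30 − 0.5·24) × 10 = 180 mm².
0.6 F_u A_nv = 172.8 kN; 0.6 F_y A_gv = 210 kN → shear rupture governs the shear term.
R_n = 172.8 + 1.0 × 450 × 180 / 1000 = 253.8 kN.
Allowable strength R_n/Ω = 253.8 / 2 = 127 kN.

127 kN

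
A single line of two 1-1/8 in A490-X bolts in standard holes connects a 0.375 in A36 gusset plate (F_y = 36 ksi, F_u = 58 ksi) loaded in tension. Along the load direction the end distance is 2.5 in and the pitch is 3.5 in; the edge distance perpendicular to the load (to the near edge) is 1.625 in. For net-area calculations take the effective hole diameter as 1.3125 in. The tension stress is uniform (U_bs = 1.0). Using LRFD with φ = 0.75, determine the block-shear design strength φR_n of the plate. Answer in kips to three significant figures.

Shear plane L_v = 2.5 + 1·3.5 = 6 in; A_gv = 6 × 0.375 = 2.25 in².
A_nv = (6 − 1.5·1.3125) × 0.375 = 1.512 in².
A_nt = (1.625 − 0.5·1.3125) × 0.375 = 0.3633 in².
0.6 F_u A_nv = 52.61 kips; 0.6 F_y A_gv = 48.6 kips → shear yielding governs the shear term.
R_n = 48.6 + 1.0 × 58 × 0.3633 = 69.67 kips.
Design strength φR_n = 0.75 × 69.67 = 52.3 kips.

52.3 kips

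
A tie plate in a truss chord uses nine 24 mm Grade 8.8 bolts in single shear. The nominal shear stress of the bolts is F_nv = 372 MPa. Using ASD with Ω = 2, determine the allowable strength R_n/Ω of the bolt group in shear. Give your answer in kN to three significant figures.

A_b = π × 24² / 4 = 452.4 mm².
R_n = F_nv · A_b · n · n_s = 372 × 452.4 × 9 × 1 / 1000 = 1515 kN.
Allowable strength R_n/Ω = 1515 / 2 = 757 kN.

757 kN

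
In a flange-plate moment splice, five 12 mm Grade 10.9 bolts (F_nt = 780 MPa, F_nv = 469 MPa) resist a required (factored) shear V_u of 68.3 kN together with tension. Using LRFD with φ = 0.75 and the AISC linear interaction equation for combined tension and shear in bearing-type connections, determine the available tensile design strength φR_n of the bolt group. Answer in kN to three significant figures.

316 kN

A_b = π·12²/4 = 113.1 mm²; f_rv = 68.3 × 1000 / (5 × 113.1) = 120.8 MPa.
F'_nt = 1.3 F_nt − (F_nt / φF_nv) f_rv = 1.3·780 − (780/(0.75·469))·120.8 = 746.2 MPa, capped at F_nt → F'_nt = 746.2 MPa.
R_n = F'_nt · A_b · n = 746.2 × 113.1 × 5 / 1000 = 421.9 kN.
Design strength φR_n = 0.75 × 421.9 = 316 kN.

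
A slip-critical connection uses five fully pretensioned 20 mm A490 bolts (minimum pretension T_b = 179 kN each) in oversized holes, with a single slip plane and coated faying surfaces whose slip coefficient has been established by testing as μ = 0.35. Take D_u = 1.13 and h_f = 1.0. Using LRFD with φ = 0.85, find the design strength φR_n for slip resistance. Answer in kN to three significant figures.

301 kN

R_n = μ · D_u · h_f · T_b · n_s · n_b = 0.35 × 1.13 × 1.0 × 179 × 1 × 5 = 354 kN.
Design strength φR_n = 0.85 × 354 = 301 kN.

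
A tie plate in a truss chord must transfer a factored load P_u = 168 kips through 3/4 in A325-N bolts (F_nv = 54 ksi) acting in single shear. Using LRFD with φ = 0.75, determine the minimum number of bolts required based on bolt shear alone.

10 bolts

A_b = π·0.75²/4 = 0.4418 in².
Per-bolt design strength φR_n = 0.75 × 54 × 0.4418 × 1 = 17.89 kips.
n ≥ 168 / 17.89 = 9.389 → use 10 bolts.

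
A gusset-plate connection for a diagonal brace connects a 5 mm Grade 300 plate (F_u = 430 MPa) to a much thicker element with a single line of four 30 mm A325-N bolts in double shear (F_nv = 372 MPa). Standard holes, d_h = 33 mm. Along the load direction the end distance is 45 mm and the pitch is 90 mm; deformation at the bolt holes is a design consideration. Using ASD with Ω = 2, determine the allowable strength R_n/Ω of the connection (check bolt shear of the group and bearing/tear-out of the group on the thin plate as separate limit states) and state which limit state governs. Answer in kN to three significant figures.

Bolt shear: A_b = π·30²/4 = 706.9 mm²; R_n = 372 × 706.9 × 4 × 2 / 1000 = 2104 kN → 2104 / 2 = 1050 kN.
Bearing (1.2 l_c t F_u ≤ 2.4 d t F_u): upper limit = 2.4·30·5·430 / 1000 = 154.8 kN.
  Edge l_c = 45 − 33/2 = 28.5 → r_n = 73.53 kN; interior l_c = 90 − 33 = 57 → r_n = 147.1 kN.
  R_n,bearing = 1·73.53 + 3·147.1 = 514.7 kN → 514.7 / 2 = 257 kN.
Bearing governs: 257 kN.

257 kN (bearing governs)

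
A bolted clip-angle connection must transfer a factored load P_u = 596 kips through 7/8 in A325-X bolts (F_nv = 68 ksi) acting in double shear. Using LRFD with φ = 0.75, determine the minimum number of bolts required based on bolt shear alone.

10 bolts

A_b = π·0.875²/4 = 0.6013 in².
Per-bolt design strength φR_n = 0.75 × 68 × 0.6013 × 2 = 61.33 kips.
n ≥ 596 / 61.33 = 9.717 → use 10 bolts.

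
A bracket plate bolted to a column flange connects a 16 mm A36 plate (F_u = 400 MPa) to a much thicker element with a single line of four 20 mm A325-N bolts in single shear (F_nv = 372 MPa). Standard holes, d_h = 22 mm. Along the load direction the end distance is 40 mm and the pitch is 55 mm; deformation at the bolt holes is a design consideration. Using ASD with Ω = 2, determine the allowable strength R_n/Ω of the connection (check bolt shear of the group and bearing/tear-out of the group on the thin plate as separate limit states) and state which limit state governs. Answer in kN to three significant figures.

Bolt shear: A_b = π·20²/4 = 314.2 mm²; R_n = 372 × 314.2 × 4 × 1 / 1000 = 467.5 kN → 467.5 / 2 = 234 kN.
Bearing (1.2 l_c t F_u ≤ 2.4 d t F_u): upper limit = 2.4·20·16·400 / 1000 = 307.2 kN.
  Edge l_c = 40 − 22/2 = 29 → r_n = 222.7 kN; interior l_c = 55 − 22 = 33 → r_n = 253.4 kN.
  R_n,bearing = 1·222.7 + 3·253.4 = 983 kN → 983 / 2 = 492 kN.
Bolt shear governs: 234 kN.

234 kN (bolt shear governs)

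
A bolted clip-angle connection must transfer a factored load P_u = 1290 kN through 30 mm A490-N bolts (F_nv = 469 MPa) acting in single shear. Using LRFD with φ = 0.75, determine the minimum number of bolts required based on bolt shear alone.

6 bolts

A_b = π·30²/4 = 706.9 mm².
Per-bolt design strength φR_n = 0.75 × 469 × 706.9 × 1 / 1000 = 248.6 kN.
n ≥ 1290 / 248.6 = 5.188 → use 6 bolts.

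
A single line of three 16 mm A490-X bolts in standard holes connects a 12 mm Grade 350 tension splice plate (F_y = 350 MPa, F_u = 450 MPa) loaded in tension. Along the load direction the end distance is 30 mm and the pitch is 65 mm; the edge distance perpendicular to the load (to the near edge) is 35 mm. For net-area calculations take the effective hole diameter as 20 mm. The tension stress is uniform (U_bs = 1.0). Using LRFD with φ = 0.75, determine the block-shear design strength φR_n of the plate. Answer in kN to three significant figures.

369 kN

Shear plane L_v = 30 + 2·65 = 160 mm; A_gv = 160 × 12 = 1920 mm².
A_nv = (160 − 2.5·20) × 12 = 1320 mm².
A_nt = (35 − 0.5·20) × 12 = 300 mm².
0.6 F_u A_nv = 356.4 kN; 0.6 F_y A_gv = 403.2 kN → shear rupture governs the shear term.
R_n = 356.4 + 1.0 × 450 × 300 / 1000 = 491.4 kN.
Design strength φR_n = 0.75 × 491.4 = 369 kN.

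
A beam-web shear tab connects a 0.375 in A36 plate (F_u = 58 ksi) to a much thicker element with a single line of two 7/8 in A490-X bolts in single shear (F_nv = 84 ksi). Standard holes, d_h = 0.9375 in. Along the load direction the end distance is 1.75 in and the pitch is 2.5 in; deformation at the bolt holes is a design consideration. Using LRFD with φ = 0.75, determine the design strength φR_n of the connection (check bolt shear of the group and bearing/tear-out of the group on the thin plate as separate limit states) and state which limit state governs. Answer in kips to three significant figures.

55.7 kips (bearing governs)

Bolt shear: A_b = π·0.875²/4 = 0.6013 in²; R_n = 84 × 0.6013 × 2 × 1 = 101 kips → 0.75 × 101 = 75.8 kips.
Bearing (1.2 l_c t F_u ≤ 2.4 d t F_u): upper limit = 2.4·0.875·0.375·58 = 45.68 kips.
  Edge l_c = 1.75 − 0.9375/2 = 1.281 → r_n = 33.44 kips; interior l_c = 2.5 − 0.9375 = 1.562 → r_n = 40.78 kips.
  R_n,bearing = 1·33.44 + 1·40.78 = 74.22 kips → 0.75 × 74.22 = 55.7 kips.
Bearing governs: 55.7 kips.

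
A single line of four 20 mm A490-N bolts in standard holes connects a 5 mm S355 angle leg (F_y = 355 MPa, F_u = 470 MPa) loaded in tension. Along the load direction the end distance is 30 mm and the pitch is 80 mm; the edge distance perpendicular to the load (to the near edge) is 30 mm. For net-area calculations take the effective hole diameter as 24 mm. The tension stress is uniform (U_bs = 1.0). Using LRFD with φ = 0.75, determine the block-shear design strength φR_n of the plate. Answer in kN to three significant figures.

228 kN

Shear plane L_v = 30 + 3·80 = 270 mm; A_gv = 270 × 5 = 1350 mm².
A_nv = (270 − 3.5·24) × 5 = 930 mm².
A_nt = (30 − 0.5·24) × 5 = 90 mm².
0.6 F_u A_nv = 262.3 kN; 0.6 F_y A_gv = 287.6 kN → shear rupture governs the shear term.
R_n = 262.3 + 1.0 × 470 × 90 / 1000 = 304.6 kN.
Design strength φR_n = 0.75 × 304.6 = 228 kN.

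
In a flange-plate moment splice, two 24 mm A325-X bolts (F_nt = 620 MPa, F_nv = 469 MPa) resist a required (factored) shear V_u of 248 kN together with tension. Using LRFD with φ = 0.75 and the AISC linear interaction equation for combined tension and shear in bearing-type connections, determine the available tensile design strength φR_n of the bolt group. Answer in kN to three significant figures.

219 kN

A_b = π·24²/4 = 452.4 mm²; f_rv = 248 × 1000 / (2 × 452.4) = 274.1 MPa.
F'_nt = 1.3 F_nt − (F_nt / φF_nv) f_rv = 1.3·620 − (620/(0.75·469))·274.1 = 322.9 MPa, capped at F_nt → F'_nt = 322.9 MPa.
R_n = F'_nt · A_b · n = 322.9 × 452.4 × 2 / 1000 = 292.1 kN.
Design strength φR_n = 0.75 × 292.1 = 219 kN.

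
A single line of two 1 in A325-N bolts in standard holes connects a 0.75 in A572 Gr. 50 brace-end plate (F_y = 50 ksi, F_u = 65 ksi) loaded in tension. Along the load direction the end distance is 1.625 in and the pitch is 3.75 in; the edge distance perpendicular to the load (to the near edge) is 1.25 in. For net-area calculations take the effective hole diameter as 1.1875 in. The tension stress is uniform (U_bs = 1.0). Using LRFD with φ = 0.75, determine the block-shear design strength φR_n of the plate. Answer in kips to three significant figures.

Shear plane L_v = 1.625 + 1·3.75 = 5.375 in; A_gv = 5.375 × 0.75 = 4.031 in².
A_nv = (5.375 − 1.5·1.1875) × 0.75 = 2.695 in².
A_nt = (1.25 − 0.5·1.1875) × 0.75 = 0.4922 in².
0.6 F_u A_nv = 105.1 kips; 0.6 F_y A_gv = 120.9 kips → shear rupture governs the shear term.
R_n = 105.1 + 1.0 × 65 × 0.4922 = 137.1 kips.
Design strength φR_n = 0.75 × 137.1 = 103 kips.

103 kips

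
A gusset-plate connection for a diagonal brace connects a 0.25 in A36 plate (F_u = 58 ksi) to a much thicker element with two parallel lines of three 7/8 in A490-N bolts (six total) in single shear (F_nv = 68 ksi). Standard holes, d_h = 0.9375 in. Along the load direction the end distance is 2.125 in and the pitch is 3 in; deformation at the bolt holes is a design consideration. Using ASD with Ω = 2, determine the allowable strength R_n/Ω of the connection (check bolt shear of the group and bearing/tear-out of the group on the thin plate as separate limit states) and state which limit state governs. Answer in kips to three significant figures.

Bolt shear: A_b = π·0.875²/4 = 0.6013 in²; R_n = 68 × 0.6013 × 6 × 1 = 245.3 kips → 245.3 / 2 = 123 kips.
Bearing (1.2 l_c t F_u ≤ 2.4 d t F_u): upper limit = 2.4·0.875·0.25·58 = 30.45 kips.
  Edge l_c = 2.125 − 0.9375/2 = 1.656 → r_n = 28.82 kips; interior l_c = 3 − 0.9375 = 2.062 → r_n = 30.45 kips.
  R_n,bearing = 2·28.82 + 4·30.45 = 179.4 kips → 179.4 / 2 = 89.7 kips.
Bearing governs: 89.7 kips.

89.7 kips (bearing governs)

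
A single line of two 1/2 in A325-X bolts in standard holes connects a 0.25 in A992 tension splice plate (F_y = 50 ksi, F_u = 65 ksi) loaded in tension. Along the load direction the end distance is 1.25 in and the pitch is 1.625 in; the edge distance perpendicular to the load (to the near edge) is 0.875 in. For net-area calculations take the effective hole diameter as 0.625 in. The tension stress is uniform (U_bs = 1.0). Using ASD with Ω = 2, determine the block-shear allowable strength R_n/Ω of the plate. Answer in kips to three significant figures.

14 kips

Shear plane L_v = 1.25 + 1·1.625 = 2.875 in; A_gv = 2.875 × 0.25 = 0.7188 in².
A_nv = (2.875 − 1.5·0.625) × 0.25 = 0.4844 in².
A_nt = (0.875 − 0.5·0.625) × 0.25 = 0.1406 in².
0.6 F_u A_nv = 18.89 kips; 0.6 F_y A_gv = 21.56 kips → shear rupture governs the shear term.
R_n = 18.89 + 1.0 × 65 × 0.1406 = 28.03 kips.
Allowable strength R_n/Ω = 28.03 / 2 = 14 kips.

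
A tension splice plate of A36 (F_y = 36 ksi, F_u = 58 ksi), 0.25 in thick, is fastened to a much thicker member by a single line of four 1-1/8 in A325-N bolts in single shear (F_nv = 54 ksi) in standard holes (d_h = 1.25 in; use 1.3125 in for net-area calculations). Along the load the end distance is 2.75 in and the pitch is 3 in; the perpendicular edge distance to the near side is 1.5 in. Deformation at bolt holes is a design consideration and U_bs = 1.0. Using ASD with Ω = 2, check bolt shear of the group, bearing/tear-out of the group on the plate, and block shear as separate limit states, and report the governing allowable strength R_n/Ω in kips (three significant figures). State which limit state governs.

Bolt shear: A_b = π·1.125²/4 = 0.994 in²; R_n = 54 × 0.994 × 4 × 1 = 214.7 kips → 214.7 / 2 = 107 kips.
Bearing: edge l_c = 2.125, r_n = 36.97 kips; interior l_c = 1.75, r_n = 30.45 kips; R_n = 36.97 + 3·30.45 = 128.3 kips → 64.2 kips.
Block shear: A_gv = 2.938, A_nv = 1.789, A_nt = 0.2109 in²; R_n = min(0.6F_uA_nv, 0.6F_yA_gv) + U_bs·F_u·A_nt = 74.49 kips → 37.2 kips.
Block shear governs: 37.2 kips.

37.2 kips (block shear governs)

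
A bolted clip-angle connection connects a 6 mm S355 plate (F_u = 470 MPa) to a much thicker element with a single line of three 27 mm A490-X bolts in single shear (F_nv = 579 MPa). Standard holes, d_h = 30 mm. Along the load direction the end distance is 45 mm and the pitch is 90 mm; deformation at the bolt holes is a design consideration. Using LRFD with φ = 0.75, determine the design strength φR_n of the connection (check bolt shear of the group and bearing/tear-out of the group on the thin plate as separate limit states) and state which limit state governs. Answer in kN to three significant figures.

Bolt shear: A_b = π·27²/4 = 572.6 mm²; R_n = 579 × 572.6 × 3 × 1 / 1000 = 994.5 kN → 0.75 × 994.5 = 746 kN.
Bearing (1.2 l_c t F_u ≤ 2.4 d t F_u): upper limit = 2.4·27·6·470 / 1000 = 182.7 kN.
  Edge l_c = 45 − 30/2 = 30 → r_n = 101.5 kN; interior l_c = 90 − 30 = 60 → r_n = 182.7 kN.
  R_n,bearing = 1·101.5 + 2·182.7 = 467 kN → 0.75 × 467 = 350 kN.
Bearing governs: 350 kN.

350 kN (bearing governs)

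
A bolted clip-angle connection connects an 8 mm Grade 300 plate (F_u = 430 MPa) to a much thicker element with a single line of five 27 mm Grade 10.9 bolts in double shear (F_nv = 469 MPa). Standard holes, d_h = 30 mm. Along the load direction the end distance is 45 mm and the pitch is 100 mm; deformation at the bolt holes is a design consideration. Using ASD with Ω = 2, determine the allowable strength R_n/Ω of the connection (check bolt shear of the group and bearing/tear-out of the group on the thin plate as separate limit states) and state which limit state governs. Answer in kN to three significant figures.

508 kN (bearing governs)

Bolt shear: A_b = π·27²/4 = 572.6 mm²; R_n = 469 × 572.6 × 5 × 2 / 1000 = 2685 kN → 2685 / 2 = 1340 kN.
Bearing (1.2 l_c t F_u ≤ 2.4 d t F_u): upper limit = 2.4·27·8·430 / 1000 = 222.9 kN.
  Edge l_c = 45 − 30/2 = 30 → r_n = 123.8 kN; interior l_c = 100 − 30 = 70 → r_n = 222.9 kN.
  R_n,bearing = 1·123.8 + 4·222.9 = 1015 kN → 1015 / 2 = 508 kN.
Bearing governs: 508 kN.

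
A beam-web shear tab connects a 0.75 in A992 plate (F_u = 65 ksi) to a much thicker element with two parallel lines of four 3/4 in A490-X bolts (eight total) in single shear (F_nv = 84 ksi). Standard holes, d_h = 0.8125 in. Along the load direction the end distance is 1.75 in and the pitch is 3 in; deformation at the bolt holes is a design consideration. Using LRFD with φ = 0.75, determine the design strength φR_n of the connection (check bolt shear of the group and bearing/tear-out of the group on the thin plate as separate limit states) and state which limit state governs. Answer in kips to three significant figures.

Bolt shear: A_b = π·0.75²/4 = 0.4418 in²; R_n = 84 × 0.4418 × 8 × 1 = 296.9 kips → 0.75 × 296.9 = 223 kips.
Bearing (1.2 l_c t F_u ≤ 2.4 d t F_u): upper limit = 2.4·0.75·0.75·65 = 87.75 kips.
  Edge l_c = 1.75 − 0.8125/2 = 1.344 → r_n = 78.61 kips; interior l_c = 3 − 0.8125 = 2.188 → r_n = 87.75 kips.
  R_n,bearing = 2·78.61 + 6·87.75 = 683.7 kips → 0.75 × 683.7 = 513 kips.
Bolt shear governs: 223 kips.

223 kips (bolt shear governs)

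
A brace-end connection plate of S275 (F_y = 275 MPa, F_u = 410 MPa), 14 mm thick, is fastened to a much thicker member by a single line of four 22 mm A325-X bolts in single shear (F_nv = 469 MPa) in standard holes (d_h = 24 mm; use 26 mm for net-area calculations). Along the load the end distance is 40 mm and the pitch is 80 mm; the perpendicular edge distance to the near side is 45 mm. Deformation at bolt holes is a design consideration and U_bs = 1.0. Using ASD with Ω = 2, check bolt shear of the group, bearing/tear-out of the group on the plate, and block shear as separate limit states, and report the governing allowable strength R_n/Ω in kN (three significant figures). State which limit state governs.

357 kN (bolt shear governs)

Bolt shear: A_b = π·22²/4 = 380.1 mm²; R_n = 469 × 380.1 × 4 × 1 / 1000 = 713.1 kN → 713.1 / 2 = 357 kN.
Bearing: edge l_c = 28, r_n = 192.9 kN; interior l_c = 56, r_n = 303.1 kN; R_n = 192.9 + 3·303.1 = 1102 kN → 551 kN.
Block shear: A_gv = 3920, A_nv = 2646, A_nt = 448 mm²; R_n = min(0.6F_uA_nv, 0.6F_yA_gv) + U_bs·F_u·A_nt = 830.5 kN → 415 kN.
Bolt shear governs: 357 kN.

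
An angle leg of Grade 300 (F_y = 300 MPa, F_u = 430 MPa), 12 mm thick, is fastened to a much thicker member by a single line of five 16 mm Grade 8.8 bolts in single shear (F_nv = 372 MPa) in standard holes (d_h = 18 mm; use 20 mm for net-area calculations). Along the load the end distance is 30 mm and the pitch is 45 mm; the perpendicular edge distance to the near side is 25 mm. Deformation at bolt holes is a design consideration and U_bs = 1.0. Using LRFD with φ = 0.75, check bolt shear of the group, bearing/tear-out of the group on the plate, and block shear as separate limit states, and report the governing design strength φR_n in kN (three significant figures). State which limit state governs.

Bolt shear: A_b = π·16²/4 = 201.1 mm²; R_n = 372 × 201.1 × 5 × 1 / 1000 = 374 kN → 0.75 × 374 = 280 kN.
Bearing: edge l_c = 21, r_n = 130 kN; interior l_c = 27, r_n = 167.2 kN; R_n = 130 + 4·167.2 = 798.8 kN → 599 kN.
Block shear: A_gv = 2520, A_nv = 1440, A_nt = 180 mm²; R_n = min(0.6F_uA_nv, 0.6F_yA_gv) + U_bs·F_u·A_nt = 448.9 kN → 337 kN.
Bolt shear governs: 280 kN.

280 kN (bolt shear governs)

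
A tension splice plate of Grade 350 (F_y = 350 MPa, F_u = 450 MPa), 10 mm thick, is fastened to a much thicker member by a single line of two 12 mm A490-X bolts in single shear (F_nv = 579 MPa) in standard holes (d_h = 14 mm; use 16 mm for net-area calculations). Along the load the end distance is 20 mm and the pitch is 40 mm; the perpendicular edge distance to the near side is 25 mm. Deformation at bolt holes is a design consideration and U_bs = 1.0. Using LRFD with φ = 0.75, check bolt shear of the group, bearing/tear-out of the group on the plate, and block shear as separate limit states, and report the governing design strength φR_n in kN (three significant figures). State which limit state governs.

98.2 kN (bolt shear governs)

Bolt shear: A_b = π·12²/4 = 113.1 mm²; R_n = 579 × 113.1 × 2 × 1 / 1000 = 131 kN → 0.75 × 131 = 98.2 kN.
Bearing: edge l_c = 13, r_n = 70.2 kN; interior l_c = 26, r_n = 129.6 kN; R_n = 70.2 + 1·129.6 = 199.8 kN → 150 kN.
Block shear: A_gv = 600, A_nv = 360, A_nt = 170 mm²; R_n = min(0.6F_uA_nv, 0.6F_yA_gv) + U_bs·F_u·A_nt = 173.7 kN → 130 kN.
Bolt shear governs: 98.2 kN.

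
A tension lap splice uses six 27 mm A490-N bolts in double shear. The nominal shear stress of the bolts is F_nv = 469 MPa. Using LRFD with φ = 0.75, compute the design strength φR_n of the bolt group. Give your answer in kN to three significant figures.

2420 kN

A_b = π × 27² / 4 = 572.6 mm².
R_n = F_nv · A_b · n · n_s = 469 × 572.6 × 6 × 2 / 1000 = 3222 kN.
Design strength φR_n = 0.75 × 3222 = 2420 kN.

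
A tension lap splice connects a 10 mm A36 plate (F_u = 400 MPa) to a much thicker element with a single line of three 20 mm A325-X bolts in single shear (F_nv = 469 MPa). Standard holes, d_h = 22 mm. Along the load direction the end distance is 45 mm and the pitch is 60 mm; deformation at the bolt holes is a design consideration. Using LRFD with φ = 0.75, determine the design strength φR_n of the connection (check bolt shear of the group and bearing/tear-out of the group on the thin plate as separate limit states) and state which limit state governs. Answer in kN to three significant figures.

332 kN (bolt shear governs)

Bolt shear: A_b = π·20²/4 = 314.2 mm²; R_n = 469 × 314.2 × 3 × 1 / 1000 = 442 kN → 0.75 × 442 = 332 kN.
Bearing (1.2 l_c t F_u ≤ 2.4 d t F_u): upper limit = 2.4·20·10·400 / 1000 = 192 kN.
  Edge l_c = 45 − 22/2 = 34 → r_n = 163.2 kN; interior l_c = 60 − 22 = 38 → r_n = 182.4 kN.
  R_n,bearing = 1·163.2 + 2·182.4 = 528 kN → 0.75 × 528 = 396 kN.
Bolt shear governs: 332 kN.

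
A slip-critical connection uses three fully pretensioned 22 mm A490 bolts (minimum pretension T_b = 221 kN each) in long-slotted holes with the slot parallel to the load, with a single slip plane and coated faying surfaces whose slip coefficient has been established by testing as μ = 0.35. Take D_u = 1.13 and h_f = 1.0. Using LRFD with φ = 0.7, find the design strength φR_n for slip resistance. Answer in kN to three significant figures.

184 kN

R_n = μ · D_u · h_f · T_b · n_s · n_b = 0.35 × 1.13 × 1.0 × 221 × 1 × 3 = 262.2 kN.
Design strength φR_n = 0.7 × 262.2 = 184 kN.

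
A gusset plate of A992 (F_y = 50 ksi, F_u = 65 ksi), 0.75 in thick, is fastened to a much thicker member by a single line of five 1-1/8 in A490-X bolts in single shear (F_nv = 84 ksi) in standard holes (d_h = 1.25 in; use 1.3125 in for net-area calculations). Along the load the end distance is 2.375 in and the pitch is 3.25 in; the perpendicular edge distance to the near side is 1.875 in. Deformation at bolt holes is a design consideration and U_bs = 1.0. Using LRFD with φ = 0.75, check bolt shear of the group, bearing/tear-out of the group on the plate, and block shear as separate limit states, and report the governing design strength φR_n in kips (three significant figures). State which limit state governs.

252 kips (block shear governs)

Bolt shear: A_b = π·1.125²/4 = 0.994 in²; R_n = 84 × 0.994 × 5 × 1 = 417.5 kips → 0.75 × 417.5 = 313 kips.
Bearing: edge l_c = 1.75, r_n = 102.4 kips; interior l_c = 2, r_n = 117 kips; R_n = 102.4 + 4·117 = 570.4 kips → 428 kips.
Block shear: A_gv = 11.53, A_nv = 7.102, A_nt = 0.9141 in²; R_n = min(0.6F_uA_nv, 0.6F_yA_gv) + U_bs·F_u·A_nt = 336.4 kips → 252 kips.
Block shear governs: 252 kips.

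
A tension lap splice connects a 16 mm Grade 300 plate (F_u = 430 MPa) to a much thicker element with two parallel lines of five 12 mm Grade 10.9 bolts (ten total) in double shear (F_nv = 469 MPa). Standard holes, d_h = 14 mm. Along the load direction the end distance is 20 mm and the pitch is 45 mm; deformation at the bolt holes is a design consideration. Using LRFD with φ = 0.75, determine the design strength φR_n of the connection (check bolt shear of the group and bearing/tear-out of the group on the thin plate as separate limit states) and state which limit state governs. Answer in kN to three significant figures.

Bolt shear: A_b = π·12²/4 = 113.1 mm²; R_n = 469 × 113.1 × 10 × 2 / 1000 = 1061 kN → 0.75 × 1061 = 796 kN.
Bearing (1.2 l_c t F_u ≤ 2.4 d t F_u): upper limit = 2.4·12·16·430 / 1000 = 198.1 kN.
  Edge l_c = 20 − 14/2 = 13 → r_n = 107.3 kN; interior l_c = 45 − 14 = 31 → r_n = 198.1 kN.
  R_n,bearing = 2·107.3 + 8·198.1 = 1800 kN → 0.75 × 1800 = 1350 kN.
Bolt shear governs: 796 kN.

796 kN (bolt shear governs)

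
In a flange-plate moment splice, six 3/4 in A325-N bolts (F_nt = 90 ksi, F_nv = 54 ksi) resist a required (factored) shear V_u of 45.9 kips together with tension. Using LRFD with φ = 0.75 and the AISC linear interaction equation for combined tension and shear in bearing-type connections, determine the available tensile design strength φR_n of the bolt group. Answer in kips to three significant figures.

A_b = π·0.75²/4 = 0.4418 in²; f_rv = 45.9 / (6 × 0.4418) = 17.32 ksi.
F'_nt = 1.3 F_nt − (F_nt / φF_nv) f_rv = 1.3·90 − (90/(0.75·54))·17.32 = 78.52 ksi, capped at F_nt → F'_nt = 78.52 ksi.
R_n = F'_nt · A_b · n = 78.52 × 0.4418 × 6 = 208.1 kips.
Design strength φR_n = 0.75 × 208.1 = 156 kips.

156 kips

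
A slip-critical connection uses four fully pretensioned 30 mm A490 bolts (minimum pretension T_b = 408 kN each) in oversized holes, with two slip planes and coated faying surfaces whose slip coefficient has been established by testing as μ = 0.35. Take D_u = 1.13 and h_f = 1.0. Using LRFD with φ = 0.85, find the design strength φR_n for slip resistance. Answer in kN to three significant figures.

R_n = μ · D_u · h_f · T_b · n_s · n_b = 0.35 × 1.13 × 1.0 × 408 × 2 × 4 = 1291 kN.
Design strength φR_n = 0.85 × 1291 = 1100 kN.

1100 kN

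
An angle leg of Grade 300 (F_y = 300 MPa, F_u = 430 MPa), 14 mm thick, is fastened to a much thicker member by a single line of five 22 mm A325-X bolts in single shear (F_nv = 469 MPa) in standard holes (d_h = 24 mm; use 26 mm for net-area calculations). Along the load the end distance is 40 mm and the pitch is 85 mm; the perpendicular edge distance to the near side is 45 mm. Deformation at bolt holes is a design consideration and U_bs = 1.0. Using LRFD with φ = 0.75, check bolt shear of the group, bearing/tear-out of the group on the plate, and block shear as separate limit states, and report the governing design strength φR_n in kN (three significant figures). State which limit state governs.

669 kN (bolt shear governs)

Bolt shear: A_b = π·22²/4 = 380.1 mm²; R_n = 469 × 380.1 × 5 × 1 / 1000 = 891.4 kN → 0.75 × 891.4 = 669 kN.
Bearing: edge l_c = 28, r_n = 202.3 kN; interior l_c = 61, r_n = 317.9 kN; R_n = 202.3 + 4·317.9 = 1474 kN → 1110 kN.
Block shear: A_gv = 5320, A_nv = 3682, A_nt = 448 mm²; R_n = min(0.6F_uA_nv, 0.6F_yA_gv) + U_bs·F_u·A_nt = 1143 kN → 857 kN.
Bolt shear governs: 669 kN.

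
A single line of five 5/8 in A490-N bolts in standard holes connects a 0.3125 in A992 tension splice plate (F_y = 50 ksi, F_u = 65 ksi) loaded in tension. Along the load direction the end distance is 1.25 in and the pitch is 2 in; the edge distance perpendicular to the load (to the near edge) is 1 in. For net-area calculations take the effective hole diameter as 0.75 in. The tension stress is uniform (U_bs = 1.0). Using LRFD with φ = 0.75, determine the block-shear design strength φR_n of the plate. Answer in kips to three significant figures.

63.2 kips

Shear plane L_v = 1.25 + 4·2 = 9.25 in; A_gv = 9.25 × 0.3125 = 2.891 in².
A_nv = (9.25 − 4.5·0.75) × 0.3125 = 1.836 in².
A_nt = (1 − 0.5·0.75) × 0.3125 = 0.1953 in².
0.6 F_u A_nv = 71.6 kips; 0.6 F_y A_gv = 86.72 kips → shear rupture governs the shear term.
R_n = 71.6 + 1.0 × 65 × 0.1953 = 84.3 kips.
Design strength φR_n = 0.75 × 84.3 = 63.2 kips.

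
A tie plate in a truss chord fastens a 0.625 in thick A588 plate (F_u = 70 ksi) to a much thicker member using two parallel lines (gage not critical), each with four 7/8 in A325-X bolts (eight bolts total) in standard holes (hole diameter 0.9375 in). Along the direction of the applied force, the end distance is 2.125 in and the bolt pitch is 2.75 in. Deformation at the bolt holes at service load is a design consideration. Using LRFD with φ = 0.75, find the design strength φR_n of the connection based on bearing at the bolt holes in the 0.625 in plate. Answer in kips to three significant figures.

Per bolt r_n = 1.2 l_c t F_u ≤ 2.4 d t F_u; upper limit = 2.4 × 0.875 × 0.625 × 70 = 91.88 kips.
Edge bolt: l_c = 2.125 − 0.9375/2 = 1.656 in → 1.2 × 1.656 × 0.625 × 70 = 86.95 → r_n = 86.95 kips.
Interior bolts: l_c = 2.75 − 0.9375 = 1.812 in → 1.2 × 1.812 × 0.625 × 70 = 95.16 → r_n = 91.88 kips.
R_n = 2 × 86.95 + 6 × 91.88 = 725.2 kips.
Design strength φR_n = 0.75 × 725.2 = 544 kips.

544 kips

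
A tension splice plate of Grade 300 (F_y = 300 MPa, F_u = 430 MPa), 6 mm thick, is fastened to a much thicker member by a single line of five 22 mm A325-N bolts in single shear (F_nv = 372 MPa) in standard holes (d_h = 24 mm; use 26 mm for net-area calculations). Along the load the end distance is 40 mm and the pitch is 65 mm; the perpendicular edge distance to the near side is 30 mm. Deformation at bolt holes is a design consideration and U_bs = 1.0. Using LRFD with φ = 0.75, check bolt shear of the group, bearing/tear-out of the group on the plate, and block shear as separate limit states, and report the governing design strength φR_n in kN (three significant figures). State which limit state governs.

Bolt shear: A_b = π·22²/4 = 380.1 mm²; R_n = 372 × 380.1 × 5 × 1 / 1000 = 707 kN → 0.75 × 707 = 530 kN.
Bearing: edge l_c = 28, r_n = 86.69 kN; interior l_c = 41, r_n = 126.9 kN; R_n = 86.69 + 4·126.9 = 594.4 kN → 446 kN.
Block shear: A_gv = 1800, A_nv = 1098, A_nt = 102 mm²; R_n = min(0.6F_uA_nv, 0.6F_yA_gv) + U_bs·F_u·A_nt = 327.1 kN → 245 kN.
Block shear governs: 245 kN.

245 kN (block shear governs)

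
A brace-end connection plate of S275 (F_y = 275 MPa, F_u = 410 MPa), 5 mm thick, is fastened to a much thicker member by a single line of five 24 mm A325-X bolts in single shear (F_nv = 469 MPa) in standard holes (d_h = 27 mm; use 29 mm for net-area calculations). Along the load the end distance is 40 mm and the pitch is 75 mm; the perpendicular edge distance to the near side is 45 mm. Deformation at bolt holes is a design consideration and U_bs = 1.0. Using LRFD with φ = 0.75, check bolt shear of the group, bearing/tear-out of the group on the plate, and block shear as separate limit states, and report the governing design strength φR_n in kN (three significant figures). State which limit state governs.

Bolt shear: A_b = π·24²/4 = 452.4 mm²; R_n = 469 × 452.4 × 5 × 1 / 1000 = 1061 kN → 0.75 × 1061 = 796 kN.
Bearing: edge l_c = 26.5, r_n = 65.19 kN; interior l_c = 48, r_n = 118.1 kN; R_n = 65.19 + 4·118.1 = 537.5 kN → 403 kN.
Block shear: A_gv = 1700, A_nv = 1048, A_nt = 152.5 mm²; R_n = min(0.6F_uA_nv, 0.6F_yA_gv) + U_bs·F_u·A_nt = 320.2 kN → 240 kN.
Block shear governs: 240 kN.

240 kN (block shear governs)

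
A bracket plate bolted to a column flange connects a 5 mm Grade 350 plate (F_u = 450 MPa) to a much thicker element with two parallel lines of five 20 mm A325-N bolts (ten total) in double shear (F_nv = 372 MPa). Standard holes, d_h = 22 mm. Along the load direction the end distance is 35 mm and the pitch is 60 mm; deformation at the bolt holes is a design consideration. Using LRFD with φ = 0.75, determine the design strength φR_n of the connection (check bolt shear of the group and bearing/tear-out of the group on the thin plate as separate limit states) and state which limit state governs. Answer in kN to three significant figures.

Bolt shear: A_b = π·20²/4 = 314.2 mm²; R_n = 372 × 314.2 × 10 × 2 / 1000 = 2337 kN → 0.75 × 2337 = 1750 kN.
Bearing (1.2 l_c t F_u ≤ 2.4 d t F_u): upper limit = 2.4·20·5·450 / 1000 = 108 kN.
  Edge l_c = 35 − 22/2 = 24 → r_n = 64.8 kN; interior l_c = 60 − 22 = 38 → r_n = 102.6 kN.
  R_n,bearing = 2·64.8 + 8·102.6 = 950.4 kN → 0.75 × 950.4 = 713 kN.
Bearing governs: 713 kN.

713 kN (bearing governs)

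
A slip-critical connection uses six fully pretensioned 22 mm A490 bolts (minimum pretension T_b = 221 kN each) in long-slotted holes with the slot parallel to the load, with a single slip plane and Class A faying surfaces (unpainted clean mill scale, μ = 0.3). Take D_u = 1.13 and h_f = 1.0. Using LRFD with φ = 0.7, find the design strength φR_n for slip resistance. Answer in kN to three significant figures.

315 kN

R_n = μ · D_u · h_f · T_b · n_s · n_b = 0.3 × 1.13 × 1.0 × 221 × 1 × 6 = 449.5 kN.
Design strength φR_n = 0.7 × 449.5 = 315 kN.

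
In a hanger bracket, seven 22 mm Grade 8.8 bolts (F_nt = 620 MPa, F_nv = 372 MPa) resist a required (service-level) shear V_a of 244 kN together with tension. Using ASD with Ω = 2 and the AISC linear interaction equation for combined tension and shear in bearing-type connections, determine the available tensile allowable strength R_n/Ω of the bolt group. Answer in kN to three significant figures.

A_b = π·22²/4 = 380.1 mm²; f_rv = 244 × 1000 / (7 × 380.1) = 91.7 MPa.
F'_nt = 1.3 F_nt − (Ω F_nt / F_nv) f_rv = 1.3·620 − (2·620/372)·91.7 = 500.3 MPa, capped at F_nt → F'_nt = 500.3 MPa.
R_n = F'_nt · A_b · n = 500.3 × 380.1 × 7 / 1000 = 1331 kN.
Allowable strength R_n/Ω = 1331 / 2 = 666 kN.

666 kN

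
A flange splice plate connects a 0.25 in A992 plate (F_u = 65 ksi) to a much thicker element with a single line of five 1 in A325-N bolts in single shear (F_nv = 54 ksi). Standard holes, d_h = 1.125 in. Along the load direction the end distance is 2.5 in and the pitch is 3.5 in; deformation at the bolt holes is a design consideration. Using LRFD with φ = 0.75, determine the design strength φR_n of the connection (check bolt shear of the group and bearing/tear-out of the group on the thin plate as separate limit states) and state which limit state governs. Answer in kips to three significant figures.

Bolt shear: A_b = π·1²/4 = 0.7854 in²; R_n = 54 × 0.7854 × 5 × 1 = 212.1 kips → 0.75 × 212.1 = 159 kips.
Bearing (1.2 l_c t F_u ≤ 2.4 d t F_u): upper limit = 2.4·1·0.25·65 = 39 kips.
  Edge l_c = 2.5 − 1.125/2 = 1.938 → r_n = 37.78 kips; interior l_c = 3.5 − 1.125 = 2.375 → r_n = 39 kips.
  R_n,bearing = 1·37.78 + 4·39 = 193.8 kips → 0.75 × 193.8 = 145 kips.
Bearing governs: 145 kips.

145 kips (bearing governs)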